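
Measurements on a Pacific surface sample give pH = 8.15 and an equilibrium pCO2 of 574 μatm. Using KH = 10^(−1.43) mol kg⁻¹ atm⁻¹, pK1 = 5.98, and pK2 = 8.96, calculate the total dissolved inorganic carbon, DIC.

DIC = 3.66 mmol/kg

[CO2*] = KH · pCO2 = 10^(−1.43) × 574×10^-6 = 2.133×10^-5 mol/kg
α₀ = 1/(1 + K1/[H⁺] + K1K2/[H⁺]²) = 1/(1 + 10^+2.17 + 10^+1.36) = 0.005820
DIC = [CO2*]/α₀ = 2.133×10^-5 / 0.005820 = 3.66 mmol/kg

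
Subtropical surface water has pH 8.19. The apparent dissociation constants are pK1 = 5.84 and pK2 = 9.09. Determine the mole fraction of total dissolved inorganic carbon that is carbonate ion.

α₂ = 1 / (1 + [H⁺]/K2 + [H⁺]²/(K1K2)) = 1 / (1 + 10^+0.90 + 10^-1.45)
   = 1 / (1 + 7.9433 + 0.035481) = 1/8.9788 = 0.1114

α₂ = 0.111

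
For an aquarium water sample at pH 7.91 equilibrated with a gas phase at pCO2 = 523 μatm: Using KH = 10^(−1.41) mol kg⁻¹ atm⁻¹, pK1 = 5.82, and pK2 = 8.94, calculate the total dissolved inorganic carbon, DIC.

DIC = 2.76 mmol/kg

[CO2*] = KH · pCO2 = 10^(−1.41) × 523×10^-6 = 2.035×10^-5 mol/kg
α₀ = 1/(1 + K1/[H⁺] + K1K2/[H⁺]²) = 1/(1 + 10^+2.09 + 10^+1.06) = 0.007380
DIC = [CO2*]/α₀ = 2.035×10^-5 / 0.007380 = 2.76 mmol/kg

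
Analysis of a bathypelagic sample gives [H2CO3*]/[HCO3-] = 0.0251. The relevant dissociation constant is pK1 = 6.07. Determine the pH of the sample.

pH = 7.67

From K1 = [H⁺][HCO3-]/[H2CO3*]:  pH = pK1 − log₁₀([H2CO3*]/[HCO3-])
log₁₀(0.0251) = -1.600
pH = 6.07 − (-1.600) = 7.67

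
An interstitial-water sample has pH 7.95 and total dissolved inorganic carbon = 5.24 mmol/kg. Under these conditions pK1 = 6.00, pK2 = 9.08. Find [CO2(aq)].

[CO2*] = 0.0542 mmol/kg

α₀ = 1 / (1 + K1/[H⁺] + K1K2/[H⁺]²) = 1 / (1 + 10^+1.95 + 10^+0.82)
   = 1 / (1 + 89.125 + 6.6069) = 1/96.732 = 0.01034
[CO2*] = α₀ × DIC = 0.01034 × 5.24 = 0.0542 mmol/kg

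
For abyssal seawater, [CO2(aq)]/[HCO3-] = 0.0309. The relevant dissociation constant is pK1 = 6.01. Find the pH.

pH = 7.52

From K1 = [H⁺][HCO3-]/[CO2(aq)]:  pH = pK1 − log₁₀([CO2(aq)]/[HCO3-])
log₁₀(0.0309) = -1.510
pH = 6.01 − (-1.510) = 7.52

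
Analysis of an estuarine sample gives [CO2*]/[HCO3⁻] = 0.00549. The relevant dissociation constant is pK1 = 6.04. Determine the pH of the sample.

pH = 8.30

From K1 = [H⁺][HCO3⁻]/[CO2*]:  pH = pK1 − log₁₀([CO2*]/[HCO3⁻])
log₁₀(0.00549) = -2.260
pH = 6.04 − (-2.260) = 8.30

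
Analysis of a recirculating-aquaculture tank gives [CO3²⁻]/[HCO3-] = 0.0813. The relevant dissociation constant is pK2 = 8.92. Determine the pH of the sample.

pH = 7.83

From K2 = [H⁺][CO3²⁻]/[HCO3-]:  pH = pK2 + log₁₀([CO3²⁻]/[HCO3-])
log₁₀(0.0813) = -1.090
pH = 8.92 + (-1.090) = 7.83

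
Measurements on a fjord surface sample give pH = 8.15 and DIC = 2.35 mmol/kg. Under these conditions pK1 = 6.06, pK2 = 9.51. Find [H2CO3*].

[CO2*] = 18.2 μmol/kg

α₀ = 1 / (1 + K1/[H⁺] + K1K2/[H⁺]²) = 1 / (1 + 10^+2.09 + 10^+0.73)
   = 1 / (1 + 123.03 + 5.3703) = 1/129.40 = 0.007728
[CO2*] = α₀ × DIC = 0.007728 × 2.35 = 0.0182 mmol/kg = 18.2 μmol/kg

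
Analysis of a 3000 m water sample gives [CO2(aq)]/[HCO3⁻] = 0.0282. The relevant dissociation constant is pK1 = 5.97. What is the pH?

From K1 = [H⁺][HCO3⁻]/[CO2(aq)]:  pH = pK1 − log₁₀([CO2(aq)]/[HCO3⁻])
log₁₀(0.0282) = -1.550
pH = 5.97 − (-1.550) = 7.52

pH = 7.52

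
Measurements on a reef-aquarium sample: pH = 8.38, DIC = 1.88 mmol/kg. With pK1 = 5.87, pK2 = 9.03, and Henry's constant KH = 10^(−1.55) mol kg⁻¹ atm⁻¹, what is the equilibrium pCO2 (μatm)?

pCO2 = 168 μatm

α₀ = 1 / (1 + K1/[H⁺] + K1K2/[H⁺]²) = 1 / (1 + 10^+2.51 + 10^+1.86)
   = 1 / (1 + 323.59 + 72.444) = 1/397.04 = 0.002519
[CO2*] = α₀ × DIC = 0.002519 × 1.88 = 0.004735 mmol/kg = 4.735 μmol/kg
pCO2 = [CO2*]/KH = 4.735×10^-6 / 2.818×10^-2 = 168 μatm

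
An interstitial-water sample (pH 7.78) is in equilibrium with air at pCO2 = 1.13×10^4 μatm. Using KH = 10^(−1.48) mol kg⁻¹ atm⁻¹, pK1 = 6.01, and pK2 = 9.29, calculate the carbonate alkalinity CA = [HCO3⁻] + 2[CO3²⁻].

[CO2*] = KH · pCO2 = 10^(−1.48) × 1.13×10^4×10^-6 = 3.742×10^-4 mol/kg
α₀ = 1/(1 + K1/[H⁺] + K1K2/[H⁺]²) = 1/(1 + 10^+1.77 + 10^+0.26) = 0.01621
DIC = [CO2*]/α₀ = 3.742×10^-4 / 0.01621 = 23.09 mmol/kg
CA = (α₁ + 2α₂)·DIC = (0.9543 + 2×0.02949) × 23.09 = 23.4 mmol/kg

CA = 23.4 mmol/kg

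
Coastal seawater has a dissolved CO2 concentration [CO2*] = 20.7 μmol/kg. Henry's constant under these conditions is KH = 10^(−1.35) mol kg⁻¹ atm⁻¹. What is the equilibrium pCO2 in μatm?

pCO2 = 463 μatm

KH = 10^(−1.35) = 4.467×10^-2 mol kg⁻¹ atm⁻¹
pCO2 = [CO2*]/KH = 20.7×10^-6 / 4.467×10^-2 = 4.63×10^-4 atm = 463 μatm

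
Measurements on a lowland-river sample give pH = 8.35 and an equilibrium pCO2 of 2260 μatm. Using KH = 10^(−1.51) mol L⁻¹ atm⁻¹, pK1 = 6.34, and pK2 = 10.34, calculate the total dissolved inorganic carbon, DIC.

[CO2*] = KH · pCO2 = 10^(−1.51) × 2260×10^-6 = 6.984×10^-5 mol/L
α₀ = 1/(1 + K1/[H⁺] + K1K2/[H⁺]²) = 1/(1 + 10^+2.01 + 10^+0.02) = 0.009581
DIC = [CO2*]/α₀ = 6.984×10^-5 / 0.009581 = 7.29 mmol/L

DIC = 7.29 mmol/L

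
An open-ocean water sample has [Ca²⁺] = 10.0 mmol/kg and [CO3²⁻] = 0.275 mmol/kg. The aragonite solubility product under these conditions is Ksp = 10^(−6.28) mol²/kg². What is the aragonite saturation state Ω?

Ksp = 10^(−6.28) = 5.248×10^-7
Ω = [Ca²⁺][CO3²⁻]/Ksp = (10.0×10^-3)(0.275×10^-3) / 5.248×10^-7 = 5.24

Ω = 5.24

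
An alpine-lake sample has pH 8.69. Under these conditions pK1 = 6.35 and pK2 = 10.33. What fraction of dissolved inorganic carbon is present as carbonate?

α₂ = 0.0223

α₂ = 1 / (1 + [H⁺]/K2 + [H⁺]²/(K1K2)) = 1 / (1 + 10^+1.64 + 10^-0.70)
   = 1 / (1 + 43.652 + 0.19953) = 1/44.851 = 0.02230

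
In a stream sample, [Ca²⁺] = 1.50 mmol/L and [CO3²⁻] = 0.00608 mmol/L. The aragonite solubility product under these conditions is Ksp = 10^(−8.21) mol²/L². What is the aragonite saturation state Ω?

Ksp = 10^(−8.21) = 6.166×10^-9
Ω = [Ca²⁺][CO3²⁻]/Ksp = (1.50×10^-3)(0.00608×10^-3) / 6.166×10^-9 = 1.48

Ω = 1.48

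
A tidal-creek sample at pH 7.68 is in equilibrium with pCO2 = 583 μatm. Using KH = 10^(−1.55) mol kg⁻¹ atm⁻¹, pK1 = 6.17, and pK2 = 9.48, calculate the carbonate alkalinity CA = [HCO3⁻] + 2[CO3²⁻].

[CO2*] = KH · pCO2 = 10^(−1.55) × 583×10^-6 = 1.643×10^-5 mol/kg
α₀ = 1/(1 + K1/[H⁺] + K1K2/[H⁺]²) = 1/(1 + 10^+1.51 + 10^-0.29) = 0.02952
DIC = [CO2*]/α₀ = 1.643×10^-5 / 0.02952 = 0.5566 mmol/kg
CA = (α₁ + 2α₂)·DIC = (0.9553 + 2×0.01514) × 0.5566 = 0.549 mmol/kg

CA = 0.549 mmol/kg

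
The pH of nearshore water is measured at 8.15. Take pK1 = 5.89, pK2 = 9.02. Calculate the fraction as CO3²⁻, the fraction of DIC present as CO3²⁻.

α₂ = 1 / (1 + [H⁺]/K2 + [H⁺]²/(K1K2)) = 1 / (1 + 10^+0.87 + 10^-1.39)
   = 1 / (1 + 7.4131 + 0.040738) = 1/8.4538 = 0.1183

α₂ = 0.118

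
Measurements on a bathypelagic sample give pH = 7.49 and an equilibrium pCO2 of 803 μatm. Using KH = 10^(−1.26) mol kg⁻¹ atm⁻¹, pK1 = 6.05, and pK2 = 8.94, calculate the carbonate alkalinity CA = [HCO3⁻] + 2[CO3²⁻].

[CO2*] = KH · pCO2 = 10^(−1.26) × 803×10^-6 = 4.413×10^-5 mol/kg
α₀ = 1/(1 + K1/[H⁺] + K1K2/[H⁺]²) = 1/(1 + 10^+1.44 + 10^-0.01) = 0.03388
DIC = [CO2*]/α₀ = 4.413×10^-5 / 0.03388 = 1.303 mmol/kg
CA = (α₁ + 2α₂)·DIC = (0.9330 + 2×0.03310) × 1.303 = 1.30 mmol/kg

CA = 1.30 mmol/kg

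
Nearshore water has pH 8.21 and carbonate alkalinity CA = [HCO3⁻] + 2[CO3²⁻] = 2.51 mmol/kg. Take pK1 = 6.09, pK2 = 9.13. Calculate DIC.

CA = [HCO3⁻] + 2[CO3²⁻] = (α₁ + 2α₂)·DIC
At pH 8.21: [H⁺]/K1 = 10^-2.12 = 0.0075858, K2/[H⁺] = 10^-0.92 = 0.12023
α₁ = 1/(1 + 0.0075858 + 0.12023) = 1/1.1278 = 0.8867; α₂ = α₁·K2/[H⁺] = 0.1066
α₁ + 2α₂ = 1.0999
DIC = CA / (α₁ + 2α₂) = 2.51 / 1.0999 = 2.28 mmol/kg

DIC = 2.28 mmol/kg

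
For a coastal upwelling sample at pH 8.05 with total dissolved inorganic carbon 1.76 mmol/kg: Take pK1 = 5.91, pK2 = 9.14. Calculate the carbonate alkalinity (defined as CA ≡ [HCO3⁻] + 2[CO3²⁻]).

CA = 1.88 mmol/kg

CA = [HCO3⁻] + 2[CO3²⁻] = (α₁ + 2α₂)·DIC
At pH 8.05: [H⁺]/K1 = 10^-2.14 = 0.0072444, K2/[H⁺] = 10^-1.09 = 0.081283
α₁ = 1/(1 + 0.0072444 + 0.081283) = 1/1.0885 = 0.9187; α₂ = α₁·K2/[H⁺] = 0.07467
α₁ + 2α₂ = 1.0680
CA = 1.0680 × 1.76 = 1.88 mmol/kg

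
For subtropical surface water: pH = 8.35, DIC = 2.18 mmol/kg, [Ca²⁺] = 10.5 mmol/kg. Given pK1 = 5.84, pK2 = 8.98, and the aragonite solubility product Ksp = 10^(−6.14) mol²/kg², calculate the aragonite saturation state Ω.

Ω = 5.99

α₂ = 1 / (1 + [H⁺]/K2 + [H⁺]²/(K1K2)) = 1 / (1 + 10^+0.63 + 10^-1.88)
   = 1 / (1 + 4.2658 + 0.013183) = 1/5.2790 = 0.1894
[CO3²⁻] = α₂ × DIC = 0.1894 × 2.18 = 0.4130 mmol/kg
Ksp = 10^(−6.14) = 7.244×10^-7
Ω = [Ca²⁺][CO3²⁻]/Ksp = (10.5×10^-3)(4.130×10^-4) / 7.244×10^-7 = 5.99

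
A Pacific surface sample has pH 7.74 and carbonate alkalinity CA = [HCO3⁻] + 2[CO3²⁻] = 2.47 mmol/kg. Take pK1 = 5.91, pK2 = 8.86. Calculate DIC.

CA = [HCO3⁻] + 2[CO3²⁻] = (α₁ + 2α₂)·DIC
At pH 7.74: [H⁺]/K1 = 10^-1.83 = 0.014791, K2/[H⁺] = 10^-1.12 = 0.075858
α₁ = 1/(1 + 0.014791 + 0.075858) = 1/1.0906 = 0.9169; α₂ = α₁·K2/[H⁺] = 0.06955
α₁ + 2α₂ = 1.0560
DIC = CA / (α₁ + 2α₂) = 2.47 / 1.0560 = 2.34 mmol/kg

DIC = 2.34 mmol/kg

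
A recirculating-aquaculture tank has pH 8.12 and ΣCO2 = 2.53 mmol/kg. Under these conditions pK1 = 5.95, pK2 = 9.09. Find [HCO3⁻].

[HCO3⁻] = 2.27 mmol/kg

α₁ = 1 / (1 + [H⁺]/K1 + K2/[H⁺]) = 1 / (1 + 10^-2.17 + 10^-0.97)
   = 1 / (1 + 0.0067608 + 0.10715) = 1/1.1139 = 0.8977
[HCO3⁻] = α₁ × DIC = 0.8977 × 2.53 = 2.27 mmol/kg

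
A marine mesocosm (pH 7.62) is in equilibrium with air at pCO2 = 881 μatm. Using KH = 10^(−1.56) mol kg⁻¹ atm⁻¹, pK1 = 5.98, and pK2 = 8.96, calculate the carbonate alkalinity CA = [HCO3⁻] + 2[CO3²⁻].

[CO2*] = KH · pCO2 = 10^(−1.56) × 881×10^-6 = 2.426×10^-5 mol/kg
α₀ = 1/(1 + K1/[H⁺] + K1K2/[H⁺]²) = 1/(1 + 10^+1.64 + 10^+0.30) = 0.02144
DIC = [CO2*]/α₀ = 2.426×10^-5 / 0.02144 = 1.132 mmol/kg
CA = (α₁ + 2α₂)·DIC = (0.9358 + 2×0.04277) × 1.132 = 1.16 mmol/kg

CA = 1.16 mmol/kg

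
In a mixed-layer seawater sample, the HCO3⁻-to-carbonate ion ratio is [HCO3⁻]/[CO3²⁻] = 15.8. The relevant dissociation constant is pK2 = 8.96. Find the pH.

From K2 = [H⁺][CO3²⁻]/[HCO3⁻]:  pH = pK2 − log₁₀([HCO3⁻]/[CO3²⁻])
log₁₀(15.8) = +1.199
pH = 8.96 − (+1.199) = 7.76

pH = 7.76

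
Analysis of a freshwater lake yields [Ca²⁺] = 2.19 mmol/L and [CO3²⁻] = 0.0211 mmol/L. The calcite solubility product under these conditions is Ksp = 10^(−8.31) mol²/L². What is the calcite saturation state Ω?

Ω = 9.43

Ksp = 10^(−8.31) = 4.898×10^-9
Ω = [Ca²⁺][CO3²⁻]/Ksp = (2.19×10^-3)(0.0211×10^-3) / 4.898×10^-9 = 9.43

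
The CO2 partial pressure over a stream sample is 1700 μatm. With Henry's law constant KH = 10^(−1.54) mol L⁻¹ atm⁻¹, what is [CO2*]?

KH = 10^(−1.54) = 2.884×10^-2 mol L⁻¹ atm⁻¹
[CO2*] = KH · pCO2 = 2.884×10^-2 × 1700×10^-6 atm = 4.90×10^-5 mol/L

[CO2*] = 49.0 μmol/L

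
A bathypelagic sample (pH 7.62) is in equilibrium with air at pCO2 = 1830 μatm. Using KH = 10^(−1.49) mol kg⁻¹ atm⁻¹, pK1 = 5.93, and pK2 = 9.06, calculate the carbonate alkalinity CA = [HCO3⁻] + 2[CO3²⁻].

CA = 3.11 mmol/kg

[CO2*] = KH · pCO2 = 10^(−1.49) × 1830×10^-6 = 5.922×10^-5 mol/kg
α₀ = 1/(1 + K1/[H⁺] + K1K2/[H⁺]²) = 1/(1 + 10^+1.69 + 10^+0.25) = 0.01932
DIC = [CO2*]/α₀ = 5.922×10^-5 / 0.01932 = 3.065 mmol/kg
CA = (α₁ + 2α₂)·DIC = (0.9463 + 2×0.03436) × 3.065 = 3.11 mmol/kg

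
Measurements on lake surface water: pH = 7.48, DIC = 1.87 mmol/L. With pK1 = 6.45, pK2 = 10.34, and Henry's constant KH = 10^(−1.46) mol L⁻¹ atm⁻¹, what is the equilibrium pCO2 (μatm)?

pCO2 = 4600 μatm

α₀ = 1 / (1 + K1/[H⁺] + K1K2/[H⁺]²) = 1 / (1 + 10^+1.03 + 10^-1.83)
   = 1 / (1 + 10.715 + 0.014791) = 1/11.730 = 0.08525
[CO2*] = α₀ × DIC = 0.08525 × 1.87 = 0.1594 mmol/L
pCO2 = [CO2*]/KH = 1.594×10^-4 / 3.467×10^-2 = 4600 μatm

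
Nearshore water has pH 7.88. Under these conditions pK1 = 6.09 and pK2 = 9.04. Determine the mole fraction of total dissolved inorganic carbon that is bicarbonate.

α₁ = 0.921

α₁ = 1 / (1 + [H⁺]/K1 + K2/[H⁺]) = 1 / (1 + 10^-1.79 + 10^-1.16)
   = 1 / (1 + 0.016218 + 0.069183) = 1/1.0854 = 0.9213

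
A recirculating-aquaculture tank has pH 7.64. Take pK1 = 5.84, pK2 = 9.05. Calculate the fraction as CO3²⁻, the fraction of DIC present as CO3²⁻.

α₂ = 1 / (1 + [H⁺]/K2 + [H⁺]²/(K1K2)) = 1 / (1 + 10^+1.41 + 10^-0.39)
   = 1 / (1 + 25.704 + 0.40738) = 1/27.111 = 0.03688

α₂ = 0.0369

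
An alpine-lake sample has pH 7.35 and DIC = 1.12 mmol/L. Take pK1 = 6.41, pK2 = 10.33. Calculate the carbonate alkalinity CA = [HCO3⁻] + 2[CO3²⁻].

CA = 1.01 mmol/L

CA = [HCO3⁻] + 2[CO3²⁻] = (α₁ + 2α₂)·DIC
At pH 7.35: [H⁺]/K1 = 10^-0.94 = 0.11482, K2/[H⁺] = 10^-2.98 = 0.0010471
α₁ = 1/(1 + 0.11482 + 0.0010471) = 1/1.1159 = 0.8962; α₂ = α₁·K2/[H⁺] = 0.0009384
α₁ + 2α₂ = 0.8980
CA = 0.8980 × 1.12 = 1.01 mmol/L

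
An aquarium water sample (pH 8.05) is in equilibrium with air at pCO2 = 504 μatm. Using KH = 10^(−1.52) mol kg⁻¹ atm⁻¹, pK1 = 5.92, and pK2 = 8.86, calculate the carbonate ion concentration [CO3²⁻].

[CO2*] = KH · pCO2 = 10^(−1.52) × 504×10^-6 = 1.522×10^-5 mol/kg
α₀ = 1/(1 + K1/[H⁺] + K1K2/[H⁺]²) = 1/(1 + 10^+2.13 + 10^+1.32) = 0.006378
DIC = [CO2*]/α₀ = 1.522×10^-5 / 0.006378 = 2.386 mmol/kg
[CO3²⁻] = α₂·DIC; α₂ = 0.1333, so [CO3²⁻] = 0.1333 × 2.386 = 0.318 mmol/kg

[CO3²⁻] = 0.318 mmol/kg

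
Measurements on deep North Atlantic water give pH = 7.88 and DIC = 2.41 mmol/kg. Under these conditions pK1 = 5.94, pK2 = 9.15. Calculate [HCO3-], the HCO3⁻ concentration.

[HCO3⁻] = 2.26 mmol/kg

α₁ = 1 / (1 + [H⁺]/K1 + K2/[H⁺]) = 1 / (1 + 10^-1.94 + 10^-1.27)
   = 1 / (1 + 0.011482 + 0.053703) = 1/1.0652 = 0.9388
[HCO3⁻] = α₁ × DIC = 0.9388 × 2.41 = 2.26 mmol/kg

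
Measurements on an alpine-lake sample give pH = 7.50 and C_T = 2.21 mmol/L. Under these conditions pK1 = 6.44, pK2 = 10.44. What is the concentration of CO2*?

α₀ = 1 / (1 + K1/[H⁺] + K1K2/[H⁺]²) = 1 / (1 + 10^+1.06 + 10^-1.88)
   = 1 / (1 + 11.482 + 0.013183) = 1/12.495 = 0.08003
[CO2*] = α₀ × DIC = 0.08003 × 2.21 = 0.177 mmol/L

[CO2*] = 0.177 mmol/L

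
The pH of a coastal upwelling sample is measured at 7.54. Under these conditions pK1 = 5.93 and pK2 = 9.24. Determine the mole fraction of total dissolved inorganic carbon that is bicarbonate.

α₁ = 1 / (1 + [H⁺]/K1 + K2/[H⁺]) = 1 / (1 + 10^-1.61 + 10^-1.70)
   = 1 / (1 + 0.024547 + 0.019953) = 1/1.0445 = 0.9574

α₁ = 0.957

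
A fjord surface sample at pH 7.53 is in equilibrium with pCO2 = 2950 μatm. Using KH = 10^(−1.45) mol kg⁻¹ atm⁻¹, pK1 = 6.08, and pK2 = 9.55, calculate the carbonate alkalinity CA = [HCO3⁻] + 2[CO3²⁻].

CA = 3.01 mmol/kg

[CO2*] = KH · pCO2 = 10^(−1.45) × 2950×10^-6 = 1.047×10^-4 mol/kg
α₀ = 1/(1 + K1/[H⁺] + K1K2/[H⁺]²) = 1/(1 + 10^+1.45 + 10^-0.57) = 0.03395
DIC = [CO2*]/α₀ = 1.047×10^-4 / 0.03395 = 3.083 mmol/kg
CA = (α₁ + 2α₂)·DIC = (0.9569 + 2×0.009138) × 3.083 = 3.01 mmol/kg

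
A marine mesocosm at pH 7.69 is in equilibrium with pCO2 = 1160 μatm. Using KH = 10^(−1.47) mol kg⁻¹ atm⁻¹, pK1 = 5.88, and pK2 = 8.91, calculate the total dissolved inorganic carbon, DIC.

DIC = 2.73 mmol/kg

[CO2*] = KH · pCO2 = 10^(−1.47) × 1160×10^-6 = 3.931×10^-5 mol/kg
α₀ = 1/(1 + K1/[H⁺] + K1K2/[H⁺]²) = 1/(1 + 10^+1.81 + 10^+0.59) = 0.01440
DIC = [CO2*]/α₀ = 3.931×10^-5 / 0.01440 = 2.73 mmol/kg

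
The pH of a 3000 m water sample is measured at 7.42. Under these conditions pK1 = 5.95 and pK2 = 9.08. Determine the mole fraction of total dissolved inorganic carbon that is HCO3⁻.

α₁ = 1 / (1 + [H⁺]/K1 + K2/[H⁺]) = 1 / (1 + 10^-1.47 + 10^-1.66)
   = 1 / (1 + 0.033884 + 0.021878) = 1/1.0558 = 0.9472

α₁ = 0.947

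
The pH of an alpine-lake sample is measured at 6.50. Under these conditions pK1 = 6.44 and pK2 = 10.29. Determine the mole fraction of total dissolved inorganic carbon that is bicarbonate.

α₁ = 1 / (1 + [H⁺]/K1 + K2/[H⁺]) = 1 / (1 + 10^-0.06 + 10^-3.79)
   = 1 / (1 + 0.87096 + 0.00016218) = 1/1.8711 = 0.5344

α₁ = 0.534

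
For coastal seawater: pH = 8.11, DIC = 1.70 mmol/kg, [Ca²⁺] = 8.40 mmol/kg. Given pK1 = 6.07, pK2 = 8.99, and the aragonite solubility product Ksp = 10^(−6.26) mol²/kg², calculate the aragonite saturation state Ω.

Ω = 3.00

α₂ = 1 / (1 + [H⁺]/K2 + [H⁺]²/(K1K2)) = 1 / (1 + 10^+0.88 + 10^-1.16)
   = 1 / (1 + 7.5858 + 0.069183) = 1/8.6550 = 0.1155
[CO3²⁻] = α₂ × DIC = 0.1155 × 1.70 = 0.1964 mmol/kg
Ksp = 10^(−6.26) = 5.495×10^-7
Ω = [Ca²⁺][CO3²⁻]/Ksp = (8.40×10^-3)(1.964×10^-4) / 5.495×10^-7 = 3.00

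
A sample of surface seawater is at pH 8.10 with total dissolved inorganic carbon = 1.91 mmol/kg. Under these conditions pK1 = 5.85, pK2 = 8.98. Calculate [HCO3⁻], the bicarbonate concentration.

α₁ = 1 / (1 + [H⁺]/K1 + K2/[H⁺]) = 1 / (1 + 10^-2.25 + 10^-0.88)
   = 1 / (1 + 0.0056234 + 0.13183) = 1/1.1374 = 0.8792
[HCO3⁻] = α₁ × DIC = 0.8792 × 1.91 = 1.68 mmol/kg

[HCO3⁻] = 1.68 mmol/kg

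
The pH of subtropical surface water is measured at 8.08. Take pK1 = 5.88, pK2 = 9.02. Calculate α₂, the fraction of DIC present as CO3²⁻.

α₂ = 0.102

α₂ = 1 / (1 + [H⁺]/K2 + [H⁺]²/(K1K2)) = 1 / (1 + 10^+0.94 + 10^-1.26)
   = 1 / (1 + 8.7096 + 0.054954) = 1/9.7646 = 0.1024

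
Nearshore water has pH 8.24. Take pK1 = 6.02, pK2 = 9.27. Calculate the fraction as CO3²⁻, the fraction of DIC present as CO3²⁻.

α₂ = 0.0849

α₂ = 1 / (1 + [H⁺]/K2 + [H⁺]²/(K1K2)) = 1 / (1 + 10^+1.03 + 10^-1.19)
   = 1 / (1 + 10.715 + 0.064565) = 1/11.780 = 0.08489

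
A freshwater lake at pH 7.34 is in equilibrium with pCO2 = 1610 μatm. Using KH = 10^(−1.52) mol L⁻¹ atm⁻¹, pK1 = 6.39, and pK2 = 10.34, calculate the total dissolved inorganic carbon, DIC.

[CO2*] = KH · pCO2 = 10^(−1.52) × 1610×10^-6 = 4.862×10^-5 mol/L
α₀ = 1/(1 + K1/[H⁺] + K1K2/[H⁺]²) = 1/(1 + 10^+0.95 + 10^-2.05) = 0.1008
DIC = [CO2*]/α₀ = 4.862×10^-5 / 0.1008 = 0.482 mmol/L

DIC = 0.482 mmol/L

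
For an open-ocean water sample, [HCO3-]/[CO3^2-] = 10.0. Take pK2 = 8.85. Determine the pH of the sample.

pH = 7.85

From K2 = [H⁺][CO3^2-]/[HCO3-]:  pH = pK2 − log₁₀([HCO3-]/[CO3^2-])
log₁₀(10.0) = +1.000
pH = 8.85 − (+1.000) = 7.85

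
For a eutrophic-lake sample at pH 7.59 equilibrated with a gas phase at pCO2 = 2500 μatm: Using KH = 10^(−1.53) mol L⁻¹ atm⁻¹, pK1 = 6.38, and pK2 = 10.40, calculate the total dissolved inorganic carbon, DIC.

DIC = 1.27 mmol/L

[CO2*] = KH · pCO2 = 10^(−1.53) × 2500×10^-6 = 7.378×10^-5 mol/L
α₀ = 1/(1 + K1/[H⁺] + K1K2/[H⁺]²) = 1/(1 + 10^+1.21 + 10^-1.60) = 0.05799
DIC = [CO2*]/α₀ = 7.378×10^-5 / 0.05799 = 1.27 mmol/L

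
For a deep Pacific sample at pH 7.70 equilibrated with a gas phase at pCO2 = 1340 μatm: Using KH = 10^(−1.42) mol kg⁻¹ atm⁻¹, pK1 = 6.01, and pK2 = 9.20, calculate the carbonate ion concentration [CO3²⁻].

[CO3²⁻] = 0.0789 mmol/kg

[CO2*] = KH · pCO2 = 10^(−1.42) × 1340×10^-6 = 5.095×10^-5 mol/kg
α₀ = 1/(1 + K1/[H⁺] + K1K2/[H⁺]²) = 1/(1 + 10^+1.69 + 10^+0.19) = 0.01941
DIC = [CO2*]/α₀ = 5.095×10^-5 / 0.01941 = 2.625 mmol/kg
[CO3²⁻] = α₂·DIC; α₂ = 0.03006, so [CO3²⁻] = 0.03006 × 2.625 = 0.0789 mmol/kg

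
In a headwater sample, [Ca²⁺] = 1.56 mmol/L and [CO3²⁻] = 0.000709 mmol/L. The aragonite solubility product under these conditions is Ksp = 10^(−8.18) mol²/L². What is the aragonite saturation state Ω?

Ω = 0.167

Ksp = 10^(−8.18) = 6.607×10^-9
Ω = [Ca²⁺][CO3²⁻]/Ksp = (1.56×10^-3)(0.000709×10^-3) / 6.607×10^-9 = 0.167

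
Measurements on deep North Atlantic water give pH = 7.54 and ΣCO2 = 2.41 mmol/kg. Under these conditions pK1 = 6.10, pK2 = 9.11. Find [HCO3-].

[HCO3⁻] = 2.27 mmol/kg

α₁ = 1 / (1 + [H⁺]/K1 + K2/[H⁺]) = 1 / (1 + 10^-1.44 + 10^-1.57)
   = 1 / (1 + 0.036308 + 0.026915) = 1/1.0632 = 0.9405
[HCO3⁻] = α₁ × DIC = 0.9405 × 2.41 = 2.27 mmol/kg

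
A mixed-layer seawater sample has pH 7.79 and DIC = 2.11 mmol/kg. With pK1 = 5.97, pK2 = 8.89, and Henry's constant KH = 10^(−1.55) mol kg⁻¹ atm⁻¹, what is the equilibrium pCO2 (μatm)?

α₀ = 1 / (1 + K1/[H⁺] + K1K2/[H⁺]²) = 1 / (1 + 10^+1.82 + 10^+0.72)
   = 1 / (1 + 66.069 + 5.2481) = 1/72.317 = 0.01383
[CO2*] = α₀ × DIC = 0.01383 × 2.11 = 0.02918 mmol/kg
pCO2 = [CO2*]/KH = 2.918×10^-5 / 2.818×10^-2 = 1040 μatm

pCO2 = 1040 μatm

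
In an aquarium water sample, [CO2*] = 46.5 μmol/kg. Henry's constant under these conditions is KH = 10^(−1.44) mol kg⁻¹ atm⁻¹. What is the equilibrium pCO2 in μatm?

pCO2 = 1280 μatm

KH = 10^(−1.44) = 3.631×10^-2 mol kg⁻¹ atm⁻¹
pCO2 = [CO2*]/KH = 46.5×10^-6 / 3.631×10^-2 = 1.28×10^-3 atm = 1280 μatm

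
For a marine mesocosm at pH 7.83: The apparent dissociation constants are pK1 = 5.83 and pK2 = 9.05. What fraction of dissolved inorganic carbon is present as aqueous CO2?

α₀ = 0.00934

α₀ = 1 / (1 + K1/[H⁺] + K1K2/[H⁺]²) = 1 / (1 + 10^+2.00 + 10^+0.78)
   = 1 / (1 + 100.00 + 6.0256) = 1/107.03 = 0.009344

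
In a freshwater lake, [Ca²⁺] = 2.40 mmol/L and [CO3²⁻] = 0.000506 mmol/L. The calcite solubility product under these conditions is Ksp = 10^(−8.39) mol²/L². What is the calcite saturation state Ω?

Ω = 0.298

Ksp = 10^(−8.39) = 4.074×10^-9
Ω = [Ca²⁺][CO3²⁻]/Ksp = (2.40×10^-3)(0.000506×10^-3) / 4.074×10^-9 = 0.298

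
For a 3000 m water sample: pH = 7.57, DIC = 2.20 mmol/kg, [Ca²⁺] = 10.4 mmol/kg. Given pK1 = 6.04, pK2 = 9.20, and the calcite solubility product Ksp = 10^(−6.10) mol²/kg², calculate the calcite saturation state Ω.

α₂ = 1 / (1 + [H⁺]/K2 + [H⁺]²/(K1K2)) = 1 / (1 + 10^+1.63 + 10^+0.10)
   = 1 / (1 + 42.658 + 1.2589) = 1/44.917 = 0.02226
[CO3²⁻] = α₂ × DIC = 0.02226 × 2.20 = 0.04898 mmol/kg
Ksp = 10^(−6.10) = 7.943×10^-7
Ω = [Ca²⁺][CO3²⁻]/Ksp = (10.4×10^-3)(4.898×10^-5) / 7.943×10^-7 = 0.641

Ω = 0.641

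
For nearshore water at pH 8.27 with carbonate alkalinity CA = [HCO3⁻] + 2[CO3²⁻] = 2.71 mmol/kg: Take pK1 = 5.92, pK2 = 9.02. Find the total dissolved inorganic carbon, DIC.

DIC = 2.36 mmol/kg

CA = [HCO3⁻] + 2[CO3²⁻] = (α₁ + 2α₂)·DIC
At pH 8.27: [H⁺]/K1 = 10^-2.35 = 0.0044668, K2/[H⁺] = 10^-0.75 = 0.17783
α₁ = 1/(1 + 0.0044668 + 0.17783) = 1/1.1823 = 0.8458; α₂ = α₁·K2/[H⁺] = 0.1504
α₁ + 2α₂ = 1.1466
DIC = CA / (α₁ + 2α₂) = 2.71 / 1.1466 = 2.36 mmol/kg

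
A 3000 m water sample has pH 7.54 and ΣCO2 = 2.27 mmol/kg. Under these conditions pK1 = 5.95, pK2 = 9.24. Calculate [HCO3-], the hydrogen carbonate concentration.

α₁ = 1 / (1 + [H⁺]/K1 + K2/[H⁺]) = 1 / (1 + 10^-1.59 + 10^-1.70)
   = 1 / (1 + 0.025704 + 0.019953) = 1/1.0457 = 0.9563
[HCO3⁻] = α₁ × DIC = 0.9563 × 2.27 = 2.17 mmol/kg

[HCO3⁻] = 2.17 mmol/kg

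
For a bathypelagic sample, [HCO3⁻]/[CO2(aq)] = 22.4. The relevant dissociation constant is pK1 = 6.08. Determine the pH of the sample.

pH = 7.43

From K1 = [H⁺][HCO3⁻]/[CO2(aq)]:  pH = pK1 + log₁₀([HCO3⁻]/[CO2(aq)])
log₁₀(22.4) = +1.350
pH = 6.08 + (+1.350) = 7.43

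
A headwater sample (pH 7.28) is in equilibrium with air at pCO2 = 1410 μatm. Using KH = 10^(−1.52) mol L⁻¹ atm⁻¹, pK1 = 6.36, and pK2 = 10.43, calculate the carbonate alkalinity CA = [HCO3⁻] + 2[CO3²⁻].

CA = 0.355 mmol/L

[CO2*] = KH · pCO2 = 10^(−1.52) × 1410×10^-6 = 4.258×10^-5 mol/L
α₀ = 1/(1 + K1/[H⁺] + K1K2/[H⁺]²) = 1/(1 + 10^+0.92 + 10^-2.23) = 0.1073
DIC = [CO2*]/α₀ = 4.258×10^-5 / 0.1073 = 0.3970 mmol/L
CA = (α₁ + 2α₂)·DIC = (0.8921 + 2×0.0006316) × 0.3970 = 0.355 mmol/L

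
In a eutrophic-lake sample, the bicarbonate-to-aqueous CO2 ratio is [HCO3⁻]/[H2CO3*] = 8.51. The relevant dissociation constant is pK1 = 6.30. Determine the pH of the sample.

From K1 = [H⁺][HCO3⁻]/[H2CO3*]:  pH = pK1 + log₁₀([HCO3⁻]/[H2CO3*])
log₁₀(8.51) = +0.930
pH = 6.30 + (+0.930) = 7.23

pH = 7.23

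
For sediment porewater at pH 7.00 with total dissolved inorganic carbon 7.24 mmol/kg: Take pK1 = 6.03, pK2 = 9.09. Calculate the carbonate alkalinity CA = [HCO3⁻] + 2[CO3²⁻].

CA = [HCO3⁻] + 2[CO3²⁻] = (α₁ + 2α₂)·DIC
At pH 7.00: [H⁺]/K1 = 10^-0.97 = 0.10715, K2/[H⁺] = 10^-2.09 = 0.0081283
α₁ = 1/(1 + 0.10715 + 0.0081283) = 1/1.1153 = 0.8966; α₂ = α₁·K2/[H⁺] = 0.007288
α₁ + 2α₂ = 0.9112
CA = 0.9112 × 7.24 = 6.60 mmol/kg

CA = 6.60 mmol/kg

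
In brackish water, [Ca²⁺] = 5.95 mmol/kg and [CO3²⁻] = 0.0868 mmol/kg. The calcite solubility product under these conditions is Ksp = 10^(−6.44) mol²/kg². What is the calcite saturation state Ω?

Ω = 1.42

Ksp = 10^(−6.44) = 3.631×10^-7
Ω = [Ca²⁺][CO3²⁻]/Ksp = (5.95×10^-3)(0.0868×10^-3) / 3.631×10^-7 = 1.42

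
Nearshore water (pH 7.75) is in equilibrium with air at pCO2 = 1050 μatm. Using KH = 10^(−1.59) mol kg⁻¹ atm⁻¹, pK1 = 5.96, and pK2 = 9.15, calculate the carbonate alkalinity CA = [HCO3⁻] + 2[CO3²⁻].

CA = 1.80 mmol/kg

[CO2*] = KH · pCO2 = 10^(−1.59) × 1050×10^-6 = 2.699×10^-5 mol/kg
α₀ = 1/(1 + K1/[H⁺] + K1K2/[H⁺]²) = 1/(1 + 10^+1.79 + 10^+0.39) = 0.01536
DIC = [CO2*]/α₀ = 2.699×10^-5 / 0.01536 = 1.757 mmol/kg
CA = (α₁ + 2α₂)·DIC = (0.9469 + 2×0.03770) × 1.757 = 1.80 mmol/kg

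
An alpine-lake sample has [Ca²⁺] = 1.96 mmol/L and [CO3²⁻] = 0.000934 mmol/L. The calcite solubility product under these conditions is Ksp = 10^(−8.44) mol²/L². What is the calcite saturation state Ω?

Ksp = 10^(−8.44) = 3.631×10^-9
Ω = [Ca²⁺][CO3²⁻]/Ksp = (1.96×10^-3)(0.000934×10^-3) / 3.631×10^-9 = 0.504

Ω = 0.504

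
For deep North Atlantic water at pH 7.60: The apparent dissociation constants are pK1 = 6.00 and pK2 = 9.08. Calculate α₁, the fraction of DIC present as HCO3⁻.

α₁ = 1 / (1 + [H⁺]/K1 + K2/[H⁺]) = 1 / (1 + 10^-1.60 + 10^-1.48)
   = 1 / (1 + 0.025119 + 0.033113) = 1/1.0582 = 0.9450

α₁ = 0.945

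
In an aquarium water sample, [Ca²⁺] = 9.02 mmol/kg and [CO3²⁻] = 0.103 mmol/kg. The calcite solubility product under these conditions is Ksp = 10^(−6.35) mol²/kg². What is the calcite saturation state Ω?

Ksp = 10^(−6.35) = 4.467×10^-7
Ω = [Ca²⁺][CO3²⁻]/Ksp = (9.02×10^-3)(0.103×10^-3) / 4.467×10^-7 = 2.08

Ω = 2.08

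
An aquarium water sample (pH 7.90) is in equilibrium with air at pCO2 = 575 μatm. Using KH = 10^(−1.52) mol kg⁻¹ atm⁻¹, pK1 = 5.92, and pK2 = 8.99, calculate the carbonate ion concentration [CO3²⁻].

[CO3²⁻] = 0.135 mmol/kg

[CO2*] = KH · pCO2 = 10^(−1.52) × 575×10^-6 = 1.736×10^-5 mol/kg
α₀ = 1/(1 + K1/[H⁺] + K1K2/[H⁺]²) = 1/(1 + 10^+1.98 + 10^+0.89) = 0.009591
DIC = [CO2*]/α₀ = 1.736×10^-5 / 0.009591 = 1.810 mmol/kg
[CO3²⁻] = α₂·DIC; α₂ = 0.07445, so [CO3²⁻] = 0.07445 × 1.810 = 0.135 mmol/kg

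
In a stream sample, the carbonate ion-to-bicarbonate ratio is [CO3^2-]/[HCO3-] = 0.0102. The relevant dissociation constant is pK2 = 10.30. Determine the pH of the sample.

From K2 = [H⁺][CO3^2-]/[HCO3-]:  pH = pK2 + log₁₀([CO3^2-]/[HCO3-])
log₁₀(0.0102) = -1.991
pH = 10.30 + (-1.991) = 8.31

pH = 8.31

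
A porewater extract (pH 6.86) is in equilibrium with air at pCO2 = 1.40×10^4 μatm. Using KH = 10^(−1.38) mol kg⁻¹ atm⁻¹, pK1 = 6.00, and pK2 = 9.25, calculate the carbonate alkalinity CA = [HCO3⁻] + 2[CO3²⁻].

CA = 4.26 mmol/kg

[CO2*] = KH · pCO2 = 10^(−1.38) × 1.40×10^4×10^-6 = 5.836×10^-4 mol/kg
α₀ = 1/(1 + K1/[H⁺] + K1K2/[H⁺]²) = 1/(1 + 10^+0.86 + 10^-1.53) = 0.1209
DIC = [CO2*]/α₀ = 5.836×10^-4 / 0.1209 = 4.829 mmol/kg
CA = (α₁ + 2α₂)·DIC = (0.8756 + 2×0.003567) × 4.829 = 4.26 mmol/kg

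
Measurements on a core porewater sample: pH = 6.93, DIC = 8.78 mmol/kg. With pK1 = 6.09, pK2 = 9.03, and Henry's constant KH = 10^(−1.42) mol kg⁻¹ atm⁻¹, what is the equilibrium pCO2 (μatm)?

pCO2 = 2.90×10^4 μatm

α₀ = 1 / (1 + K1/[H⁺] + K1K2/[H⁺]²) = 1 / (1 + 10^+0.84 + 10^-1.26)
   = 1 / (1 + 6.9183 + 0.054954) = 1/7.9733 = 0.1254
[CO2*] = α₀ × DIC = 0.1254 × 8.78 = 1.101 mmol/kg
pCO2 = [CO2*]/KH = 1.101×10^-3 / 3.802×10^-2 = 2.90×10^4 μatm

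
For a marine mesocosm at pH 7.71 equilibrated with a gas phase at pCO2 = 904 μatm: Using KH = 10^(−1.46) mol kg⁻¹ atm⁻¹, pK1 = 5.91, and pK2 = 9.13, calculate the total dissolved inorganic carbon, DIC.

[CO2*] = KH · pCO2 = 10^(−1.46) × 904×10^-6 = 3.135×10^-5 mol/kg
α₀ = 1/(1 + K1/[H⁺] + K1K2/[H⁺]²) = 1/(1 + 10^+1.80 + 10^+0.38) = 0.01504
DIC = [CO2*]/α₀ = 3.135×10^-5 / 0.01504 = 2.08 mmol/kg

DIC = 2.08 mmol/kg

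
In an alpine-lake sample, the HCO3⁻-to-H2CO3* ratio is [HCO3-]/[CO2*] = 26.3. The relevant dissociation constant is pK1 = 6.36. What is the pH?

From K1 = [H⁺][HCO3-]/[CO2*]:  pH = pK1 + log₁₀([HCO3-]/[CO2*])
log₁₀(26.3) = +1.420
pH = 6.36 + (+1.420) = 7.78

pH = 7.78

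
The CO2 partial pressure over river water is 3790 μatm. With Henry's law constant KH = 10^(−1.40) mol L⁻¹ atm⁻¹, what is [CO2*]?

KH = 10^(−1.40) = 3.981×10^-2 mol L⁻¹ atm⁻¹
[CO2*] = KH · pCO2 = 3.981×10^-2 × 3790×10^-6 atm = 1.51×10^-4 mol/L

[CO2*] = 151 μmol/L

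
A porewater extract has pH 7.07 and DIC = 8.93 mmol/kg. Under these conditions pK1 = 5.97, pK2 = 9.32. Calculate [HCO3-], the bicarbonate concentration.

[HCO3⁻] = 8.23 mmol/kg

α₁ = 1 / (1 + [H⁺]/K1 + K2/[H⁺]) = 1 / (1 + 10^-1.10 + 10^-2.25)
   = 1 / (1 + 0.079433 + 0.0056234) = 1/1.0851 = 0.9216
[HCO3⁻] = α₁ × DIC = 0.9216 × 8.93 = 8.23 mmol/kg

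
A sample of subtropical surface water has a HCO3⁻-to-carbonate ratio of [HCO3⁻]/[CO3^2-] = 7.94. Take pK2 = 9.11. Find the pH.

pH = 8.21

From K2 = [H⁺][CO3^2-]/[HCO3⁻]:  pH = pK2 − log₁₀([HCO3⁻]/[CO3^2-])
log₁₀(7.94) = +0.900
pH = 9.11 − (+0.900) = 8.21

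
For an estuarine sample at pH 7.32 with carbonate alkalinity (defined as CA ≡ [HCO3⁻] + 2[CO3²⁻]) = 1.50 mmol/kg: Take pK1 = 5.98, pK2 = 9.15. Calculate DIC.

CA = [HCO3⁻] + 2[CO3²⁻] = (α₁ + 2α₂)·DIC
At pH 7.32: [H⁺]/K1 = 10^-1.34 = 0.045709, K2/[H⁺] = 10^-1.83 = 0.014791
α₁ = 1/(1 + 0.045709 + 0.014791) = 1/1.0605 = 0.9430; α₂ = α₁·K2/[H⁺] = 0.01395
α₁ + 2α₂ = 0.9708
DIC = CA / (α₁ + 2α₂) = 1.50 / 0.9708 = 1.55 mmol/kg

DIC = 1.55 mmol/kg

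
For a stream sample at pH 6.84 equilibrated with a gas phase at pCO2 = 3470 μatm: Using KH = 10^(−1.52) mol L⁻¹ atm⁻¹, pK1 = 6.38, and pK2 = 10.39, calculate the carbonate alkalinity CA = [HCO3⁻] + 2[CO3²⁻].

CA = 0.302 mmol/L

[CO2*] = KH · pCO2 = 10^(−1.52) × 3470×10^-6 = 1.048×10^-4 mol/L
α₀ = 1/(1 + K1/[H⁺] + K1K2/[H⁺]²) = 1/(1 + 10^+0.46 + 10^-3.09) = 0.2574
DIC = [CO2*]/α₀ = 1.048×10^-4 / 0.2574 = 0.4071 mmol/L
CA = (α₁ + 2α₂)·DIC = (0.7424 + 2×0.0002092) × 0.4071 = 0.302 mmol/L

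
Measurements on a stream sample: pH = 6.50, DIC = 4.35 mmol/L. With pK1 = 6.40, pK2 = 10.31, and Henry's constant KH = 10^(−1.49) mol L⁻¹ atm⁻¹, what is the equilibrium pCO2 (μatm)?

α₀ = 1 / (1 + K1/[H⁺] + K1K2/[H⁺]²) = 1 / (1 + 10^+0.10 + 10^-3.71)
   = 1 / (1 + 1.2589 + 0.00019498) = 1/2.2591 = 0.4427
[CO2*] = α₀ × DIC = 0.4427 × 4.35 = 1.926 mmol/L
pCO2 = [CO2*]/KH = 1.926×10^-3 / 3.236×10^-2 = 5.95×10^4 μatm

pCO2 = 5.95×10^4 μatm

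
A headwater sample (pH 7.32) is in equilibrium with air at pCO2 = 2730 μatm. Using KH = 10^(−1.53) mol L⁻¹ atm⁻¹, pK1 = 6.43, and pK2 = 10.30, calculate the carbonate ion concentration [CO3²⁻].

[CO2*] = KH · pCO2 = 10^(−1.53) × 2730×10^-6 = 8.057×10^-5 mol/L
α₀ = 1/(1 + K1/[H⁺] + K1K2/[H⁺]²) = 1/(1 + 10^+0.89 + 10^-2.09) = 0.1140
DIC = [CO2*]/α₀ = 8.057×10^-5 / 0.1140 = 0.7066 mmol/L
[CO3²⁻] = α₂·DIC; α₂ = 0.0009268, so [CO3²⁻] = 0.0009268 × 0.7066 = 0.000655 mmol/L = 0.655 μmol/L

[CO3²⁻] = 0.655 μmol/L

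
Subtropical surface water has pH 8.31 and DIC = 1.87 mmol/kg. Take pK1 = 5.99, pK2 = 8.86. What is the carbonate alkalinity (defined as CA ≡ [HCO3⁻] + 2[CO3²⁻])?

CA = 2.27 mmol/kg

CA = [HCO3⁻] + 2[CO3²⁻] = (α₁ + 2α₂)·DIC
At pH 8.31: [H⁺]/K1 = 10^-2.32 = 0.0047863, K2/[H⁺] = 10^-0.55 = 0.28184
α₁ = 1/(1 + 0.0047863 + 0.28184) = 1/1.2866 = 0.7772; α₂ = α₁·K2/[H⁺] = 0.2191
α₁ + 2α₂ = 1.2153
CA = 1.2153 × 1.87 = 2.27 mmol/kg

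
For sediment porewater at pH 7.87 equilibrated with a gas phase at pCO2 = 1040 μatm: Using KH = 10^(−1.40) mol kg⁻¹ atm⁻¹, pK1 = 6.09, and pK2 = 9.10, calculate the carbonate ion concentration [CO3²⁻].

[CO2*] = KH · pCO2 = 10^(−1.40) × 1040×10^-6 = 4.140×10^-5 mol/kg
α₀ = 1/(1 + K1/[H⁺] + K1K2/[H⁺]²) = 1/(1 + 10^+1.78 + 10^+0.55) = 0.01543
DIC = [CO2*]/α₀ = 4.140×10^-5 / 0.01543 = 2.683 mmol/kg
[CO3²⁻] = α₂·DIC; α₂ = 0.05475, so [CO3²⁻] = 0.05475 × 2.683 = 0.147 mmol/kg

[CO3²⁻] = 0.147 mmol/kg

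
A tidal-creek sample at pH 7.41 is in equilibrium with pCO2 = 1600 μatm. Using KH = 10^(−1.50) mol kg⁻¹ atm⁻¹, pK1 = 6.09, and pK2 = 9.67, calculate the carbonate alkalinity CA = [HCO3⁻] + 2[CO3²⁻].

CA = 1.07 mmol/kg

[CO2*] = KH · pCO2 = 10^(−1.50) × 1600×10^-6 = 5.060×10^-5 mol/kg
α₀ = 1/(1 + K1/[H⁺] + K1K2/[H⁺]²) = 1/(1 + 10^+1.32 + 10^-0.94) = 0.04544
DIC = [CO2*]/α₀ = 5.060×10^-5 / 0.04544 = 1.114 mmol/kg
CA = (α₁ + 2α₂)·DIC = (0.9493 + 2×0.005217) × 1.114 = 1.07 mmol/kg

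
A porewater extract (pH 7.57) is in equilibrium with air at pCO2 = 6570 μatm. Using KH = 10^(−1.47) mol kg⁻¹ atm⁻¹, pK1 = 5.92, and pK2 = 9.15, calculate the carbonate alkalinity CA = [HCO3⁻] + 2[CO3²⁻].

CA = 10.5 mmol/kg

[CO2*] = KH · pCO2 = 10^(−1.47) × 6570×10^-6 = 2.226×10^-4 mol/kg
α₀ = 1/(1 + K1/[H⁺] + K1K2/[H⁺]²) = 1/(1 + 10^+1.65 + 10^+0.07) = 0.02135
DIC = [CO2*]/α₀ = 2.226×10^-4 / 0.02135 = 10.43 mmol/kg
CA = (α₁ + 2α₂)·DIC = (0.9536 + 2×0.02508) × 10.43 = 10.5 mmol/kg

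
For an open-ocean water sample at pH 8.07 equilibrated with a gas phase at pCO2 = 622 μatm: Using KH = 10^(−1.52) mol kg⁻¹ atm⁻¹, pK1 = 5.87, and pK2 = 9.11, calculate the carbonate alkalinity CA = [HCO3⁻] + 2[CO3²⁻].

[CO2*] = KH · pCO2 = 10^(−1.52) × 622×10^-6 = 1.878×10^-5 mol/kg
α₀ = 1/(1 + K1/[H⁺] + K1K2/[H⁺]²) = 1/(1 + 10^+2.20 + 10^+1.16) = 0.005749
DIC = [CO2*]/α₀ = 1.878×10^-5 / 0.005749 = 3.267 mmol/kg
CA = (α₁ + 2α₂)·DIC = (0.9112 + 2×0.08310) × 3.267 = 3.52 mmol/kg

CA = 3.52 mmol/kg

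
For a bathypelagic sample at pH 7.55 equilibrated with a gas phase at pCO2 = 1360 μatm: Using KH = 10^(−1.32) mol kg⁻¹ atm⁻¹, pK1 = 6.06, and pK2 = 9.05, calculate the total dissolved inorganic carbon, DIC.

[CO2*] = KH · pCO2 = 10^(−1.32) × 1360×10^-6 = 6.509×10^-5 mol/kg
α₀ = 1/(1 + K1/[H⁺] + K1K2/[H⁺]²) = 1/(1 + 10^+1.49 + 10^-0.01) = 0.03041
DIC = [CO2*]/α₀ = 6.509×10^-5 / 0.03041 = 2.14 mmol/kg

DIC = 2.14 mmol/kg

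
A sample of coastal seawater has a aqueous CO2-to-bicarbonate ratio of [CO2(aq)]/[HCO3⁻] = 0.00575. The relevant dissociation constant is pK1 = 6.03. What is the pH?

pH = 8.27

From K1 = [H⁺][HCO3⁻]/[CO2(aq)]:  pH = pK1 − log₁₀([CO2(aq)]/[HCO3⁻])
log₁₀(0.00575) = -2.240
pH = 6.03 − (-2.240) = 8.27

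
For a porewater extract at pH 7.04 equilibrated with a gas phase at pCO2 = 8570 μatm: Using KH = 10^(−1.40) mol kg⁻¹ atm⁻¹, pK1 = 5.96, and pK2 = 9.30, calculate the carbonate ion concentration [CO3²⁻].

[CO3²⁻] = 0.0225 mmol/kg

[CO2*] = KH · pCO2 = 10^(−1.40) × 8570×10^-6 = 3.412×10^-4 mol/kg
α₀ = 1/(1 + K1/[H⁺] + K1K2/[H⁺]²) = 1/(1 + 10^+1.08 + 10^-1.18) = 0.07640
DIC = [CO2*]/α₀ = 3.412×10^-4 / 0.07640 = 4.466 mmol/kg
[CO3²⁻] = α₂·DIC; α₂ = 0.005048, so [CO3²⁻] = 0.005048 × 4.466 = 0.0225 mmol/kg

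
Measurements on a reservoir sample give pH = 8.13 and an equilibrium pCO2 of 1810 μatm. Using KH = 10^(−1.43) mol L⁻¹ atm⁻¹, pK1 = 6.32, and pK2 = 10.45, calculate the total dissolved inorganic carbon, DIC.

[CO2*] = KH · pCO2 = 10^(−1.43) × 1810×10^-6 = 6.725×10^-5 mol/L
α₀ = 1/(1 + K1/[H⁺] + K1K2/[H⁺]²) = 1/(1 + 10^+1.81 + 10^-0.51) = 0.01518
DIC = [CO2*]/α₀ = 6.725×10^-5 / 0.01518 = 4.43 mmol/L

DIC = 4.43 mmol/L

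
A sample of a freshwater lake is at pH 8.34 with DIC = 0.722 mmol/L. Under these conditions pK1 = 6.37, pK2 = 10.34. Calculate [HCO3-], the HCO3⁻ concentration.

[HCO3⁻] = 0.707 mmol/L

α₁ = 1 / (1 + [H⁺]/K1 + K2/[H⁺]) = 1 / (1 + 10^-1.97 + 10^-2.00)
   = 1 / (1 + 0.010715 + 0.010000) = 1/1.0207 = 0.9797
[HCO3⁻] = α₁ × DIC = 0.9797 × 0.722 = 0.707 mmol/L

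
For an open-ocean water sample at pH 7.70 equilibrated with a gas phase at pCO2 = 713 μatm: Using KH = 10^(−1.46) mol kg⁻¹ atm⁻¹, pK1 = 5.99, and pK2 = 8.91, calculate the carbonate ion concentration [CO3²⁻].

[CO3²⁻] = 0.0782 mmol/kg

[CO2*] = KH · pCO2 = 10^(−1.46) × 713×10^-6 = 2.472×10^-5 mol/kg
α₀ = 1/(1 + K1/[H⁺] + K1K2/[H⁺]²) = 1/(1 + 10^+1.71 + 10^+0.50) = 0.01803
DIC = [CO2*]/α₀ = 2.472×10^-5 / 0.01803 = 1.371 mmol/kg
[CO3²⁻] = α₂·DIC; α₂ = 0.05703, so [CO3²⁻] = 0.05703 × 1.371 = 0.0782 mmol/kg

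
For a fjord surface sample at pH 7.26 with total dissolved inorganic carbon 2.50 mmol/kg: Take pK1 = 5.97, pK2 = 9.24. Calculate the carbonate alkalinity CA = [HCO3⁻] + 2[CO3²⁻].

CA = 2.40 mmol/kg

CA = [HCO3⁻] + 2[CO3²⁻] = (α₁ + 2α₂)·DIC
At pH 7.26: [H⁺]/K1 = 10^-1.29 = 0.051286, K2/[H⁺] = 10^-1.98 = 0.010471
α₁ = 1/(1 + 0.051286 + 0.010471) = 1/1.0618 = 0.9418; α₂ = α₁·K2/[H⁺] = 0.009862
α₁ + 2α₂ = 0.9616
CA = 0.9616 × 2.50 = 2.40 mmol/kg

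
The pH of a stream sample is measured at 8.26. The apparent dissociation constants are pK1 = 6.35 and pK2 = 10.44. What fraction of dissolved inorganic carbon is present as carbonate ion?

α₂ = 0.00648

α₂ = 1 / (1 + [H⁺]/K2 + [H⁺]²/(K1K2)) = 1 / (1 + 10^+2.18 + 10^+0.27)
   = 1 / (1 + 151.36 + 1.8621) = 1/154.22 = 0.006484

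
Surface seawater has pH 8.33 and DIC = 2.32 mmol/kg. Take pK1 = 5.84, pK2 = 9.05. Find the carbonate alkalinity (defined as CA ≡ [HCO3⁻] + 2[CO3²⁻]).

CA = 2.68 mmol/kg

CA = [HCO3⁻] + 2[CO3²⁻] = (α₁ + 2α₂)·DIC
At pH 8.33: [H⁺]/K1 = 10^-2.49 = 0.0032359, K2/[H⁺] = 10^-0.72 = 0.19055
α₁ = 1/(1 + 0.0032359 + 0.19055) = 1/1.1938 = 0.8377; α₂ = α₁·K2/[H⁺] = 0.1596
α₁ + 2α₂ = 1.1569
CA = 1.1569 × 2.32 = 2.68 mmol/kg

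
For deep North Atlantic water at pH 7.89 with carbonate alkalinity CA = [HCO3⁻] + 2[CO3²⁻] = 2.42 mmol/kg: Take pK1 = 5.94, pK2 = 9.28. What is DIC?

DIC = 2.35 mmol/kg

CA = [HCO3⁻] + 2[CO3²⁻] = (α₁ + 2α₂)·DIC
At pH 7.89: [H⁺]/K1 = 10^-1.95 = 0.011220, K2/[H⁺] = 10^-1.39 = 0.040738
α₁ = 1/(1 + 0.011220 + 0.040738) = 1/1.0520 = 0.9506; α₂ = α₁·K2/[H⁺] = 0.03873
α₁ + 2α₂ = 1.0281
DIC = CA / (α₁ + 2α₂) = 2.42 / 1.0281 = 2.35 mmol/kg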